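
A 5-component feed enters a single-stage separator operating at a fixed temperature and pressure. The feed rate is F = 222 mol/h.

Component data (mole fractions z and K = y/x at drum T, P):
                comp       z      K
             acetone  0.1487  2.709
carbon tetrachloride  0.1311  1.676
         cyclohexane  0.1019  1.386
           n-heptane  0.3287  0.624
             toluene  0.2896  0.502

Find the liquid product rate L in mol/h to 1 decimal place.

Material balance + equilibrium reduce to Σ zᵢ(Kᵢ−1)/(1+V/F(Kᵢ−1)) = 0.
g(0) = ΣzᵢKᵢ − 1 = 0.1143 and g(1) = 1 − Σzᵢ/Kᵢ = -0.3103, so a root lies in (0, 1).
Newton–Raphson from V/F = 0.4:
  V/F = 0.4000: g = -0.07079, g' = -0.3781 → V/F = 0.2128
  V/F = 0.2128: g = 0.00453, g' = -0.4371 → V/F = 0.2232
Converged at V/F = 0.2232.
Then V = V/F·F = 0.2232·222 = 49.6 mol/h and L = F − V = 172.4 mol/h.

L = 172.4 mol/h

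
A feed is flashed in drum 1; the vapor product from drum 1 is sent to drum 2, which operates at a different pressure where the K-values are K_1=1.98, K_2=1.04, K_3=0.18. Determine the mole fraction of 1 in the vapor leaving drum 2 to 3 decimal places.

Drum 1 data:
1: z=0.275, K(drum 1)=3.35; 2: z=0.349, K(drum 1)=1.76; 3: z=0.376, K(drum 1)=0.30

Drum 1:
Newton iteration, ψ₁⁰ = 0.52:
  ψ₁ = 0.520: g = 0.0671, g' = -0.867 → ψ₁ = 0.597
  ψ₁ = 0.597: g = -0.0012, g' = -0.902 → ψ₁ = 0.596
Converged at ψ₁ = 0.596.
Drum-1 compositions:
  1: x = 0.115, y = 0.384
  2: x = 0.240, y = 0.423
  3: x = 0.645, y = 0.194
Drum-2 feed = drum-1 vapor: z₂ = (0.3837, 0.4227, 0.1936).
Drum 2:
Material balance + equilibrium reduce to Σ zᵢ(Kᵢ−1)/(1+ψ₂(Kᵢ−1)) = 0.
g(0) = ΣzᵢKᵢ − 1 = 0.234 and g(1) = 1 − Σzᵢ/Kᵢ = -0.676, so a root lies in (0, 1).
Iterate (Newton) starting at ψ₂ = 0.6:
  ψ₂ = 0.600: g = -0.0592, g' = -0.651 → ψ₂ = 0.509
  ψ₂ = 0.509: g = -0.0051, g' = -0.548 → ψ₂ = 0.500
Converged at ψ₂ = 0.500.
  1: x = 0.258, y = 0.510
  2: x = 0.414, y = 0.431
  3: x = 0.328, y = 0.059

y_1 (drum 2) = 0.510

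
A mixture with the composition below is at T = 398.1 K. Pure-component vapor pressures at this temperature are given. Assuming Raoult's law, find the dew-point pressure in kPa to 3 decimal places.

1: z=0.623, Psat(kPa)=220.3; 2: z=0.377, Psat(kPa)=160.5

At the dew point ψ → 1, so Σzᵢ/Kᵢ = 1 with Kᵢ = Pᵢˢᵃᵗ/P ⇒ 1/P = Σzᵢ/Pᵢˢᵃᵗ.
1/P = 0.623/220.3 + 0.377/160.5 = 0.005177 ⇒ P = 193.167 kPa

Pdew = 193.167 kPa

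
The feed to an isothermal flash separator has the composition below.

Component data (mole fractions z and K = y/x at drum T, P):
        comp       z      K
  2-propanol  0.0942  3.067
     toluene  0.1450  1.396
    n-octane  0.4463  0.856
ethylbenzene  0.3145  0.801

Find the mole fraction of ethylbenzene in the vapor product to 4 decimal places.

Iterate (Newton) starting at V/F = 0.67:
  V/F = 0.6700: g = -0.01632, g' = -0.1129 → V/F = 0.5254
  V/F = 0.5254: g = 0.00145, g' = -0.1344 → V/F = 0.5362
  V/F = 0.5362: g = 0.00001, g' = -0.1325 → V/F = 0.5363
Converged at V/F = 0.5363.
Compositions from xᵢ = zᵢ/(1+V/F(Kᵢ−1)), yᵢ = Kᵢxᵢ:
  2-propanol: x = 0.0447, y = 0.1370
  toluene: x = 0.1196, y = 0.1670
  n-octane: x = 0.4836, y = 0.4140
  ethylbenzene: x = 0.3521, y = 0.2820

y_ethylbenzene = 0.2820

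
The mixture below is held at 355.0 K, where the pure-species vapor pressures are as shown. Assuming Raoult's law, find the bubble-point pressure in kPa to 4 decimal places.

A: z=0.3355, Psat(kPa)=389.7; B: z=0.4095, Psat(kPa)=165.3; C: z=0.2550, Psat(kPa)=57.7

Pbub = 213.1482 kPa

At the bubble point ψ → 0, so ΣzᵢKᵢ = 1 with Kᵢ = Pᵢˢᵃᵗ/P ⇒ P = ΣzᵢPᵢˢᵃᵗ.
P = 0.3355·389.7 + 0.4095·165.3 + 0.2550·57.7 = 213.1482 kPa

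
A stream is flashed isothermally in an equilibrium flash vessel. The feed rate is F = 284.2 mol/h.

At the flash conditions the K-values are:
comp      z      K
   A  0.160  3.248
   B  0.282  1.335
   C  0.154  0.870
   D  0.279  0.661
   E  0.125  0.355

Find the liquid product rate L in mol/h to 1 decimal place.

L = 145.2 mol/h

Newton iteration, β⁰ = 0.48:
  β = 0.480: g = 0.0033, g' = -0.368 → β = 0.489
Converged at β = 0.489.
Then V = β·F = 0.4890·284.2 = 139.0 mol/h and L = F − V = 145.2 mol/h.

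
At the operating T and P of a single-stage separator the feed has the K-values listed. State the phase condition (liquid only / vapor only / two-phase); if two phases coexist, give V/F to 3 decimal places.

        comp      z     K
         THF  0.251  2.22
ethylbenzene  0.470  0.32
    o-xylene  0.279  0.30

ΣzᵢKᵢ = 0.791; Σzᵢ/Kᵢ = 2.512.
Since ΣzᵢKᵢ < 1 the mixture is below its bubble point — single liquid phase.

liquid only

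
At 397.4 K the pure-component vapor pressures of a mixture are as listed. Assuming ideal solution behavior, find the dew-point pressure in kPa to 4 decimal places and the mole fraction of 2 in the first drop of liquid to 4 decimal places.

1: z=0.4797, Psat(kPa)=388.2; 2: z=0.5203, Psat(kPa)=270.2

Pdew = 316.3242 kPa, x_2 = 0.6091

At the dew point ψ → 1, so Σzᵢ/Kᵢ = 1 with Kᵢ = Pᵢˢᵃᵗ/P ⇒ 1/P = Σzᵢ/Pᵢˢᵃᵗ.
1/P = 0.4797/388.2 + 0.5203/270.2 = 0.0031613 ⇒ P = 316.3242 kPa
xᵢ = zᵢP/Pᵢˢᵃᵗ ⇒ x_2 = 0.5203·316.3242/270.2 = 0.6091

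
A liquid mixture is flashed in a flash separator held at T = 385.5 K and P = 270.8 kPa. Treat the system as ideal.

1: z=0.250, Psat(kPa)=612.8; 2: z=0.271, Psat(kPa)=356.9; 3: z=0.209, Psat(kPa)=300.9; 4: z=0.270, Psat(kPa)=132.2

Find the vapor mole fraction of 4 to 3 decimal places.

Raoult's law: Kᵢ = Pᵢˢᵃᵗ/P = Pᵢˢᵃᵗ/270.8.
  K_1 = 612.8/270.8 = 2.26292, K_2 = 356.9/270.8 = 1.31795, K_3 = 300.9/270.8 = 1.11115, K_4 = 132.2/270.8 = 0.48818
Iterate (Newton) starting at V/F = 0.5:
  V/F = 0.500: g = 0.1042, g' = -0.300 → V/F = 0.847
  V/F = 0.847: g = -0.0022, g' = -0.333 → V/F = 0.840
Converged at V/F = 0.840.
Compositions from xᵢ = zᵢ/(1+V/F(Kᵢ−1)), yᵢ = Kᵢxᵢ:
  1: x = 0.121, y = 0.274
  2: x = 0.214, y = 0.282
  3: x = 0.191, y = 0.212
  4: x = 0.474, y = 0.231

y_4 = 0.231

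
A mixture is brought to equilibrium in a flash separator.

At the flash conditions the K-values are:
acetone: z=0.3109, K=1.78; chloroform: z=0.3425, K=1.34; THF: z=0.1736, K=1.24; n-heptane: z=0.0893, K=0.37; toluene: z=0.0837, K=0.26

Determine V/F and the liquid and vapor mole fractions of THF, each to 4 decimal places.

Rachford–Rice: g(V/F) = Σ zᵢ(Kᵢ−1)/(1+V/F(Kᵢ−1)) = 0.
g(0) = ΣzᵢKᵢ − 1 = 0.2824 and g(1) = 1 − Σzᵢ/Kᵢ = -0.1335, so a root lies in (0, 1).
Iterate (Newton) starting at V/F = 0.5:
  V/F = 0.5000: g = 0.13075, g' = -0.3258 → V/F = 0.9013
  V/F = 0.9013: g = -0.05037, g' = -0.6982 → V/F = 0.8292
  V/F = 0.8292: g = -0.00522, g' = -0.5631 → V/F = 0.8199
  V/F = 0.8199: g = -0.00006, g' = -0.5495 → V/F = 0.8198
Converged at V/F = 0.8198.
Compositions from xᵢ = zᵢ/(1+V/F(Kᵢ−1)), yᵢ = Kᵢxᵢ:
  acetone: x = 0.1896, y = 0.3376
  chloroform: x = 0.2678, y = 0.3589
  THF: x = 0.1451, y = 0.1799
  n-heptane: x = 0.1847, y = 0.0683
  toluene: x = 0.2128, y = 0.0553

V/F = 0.8198, x_THF = 0.1451, y_THF = 0.1799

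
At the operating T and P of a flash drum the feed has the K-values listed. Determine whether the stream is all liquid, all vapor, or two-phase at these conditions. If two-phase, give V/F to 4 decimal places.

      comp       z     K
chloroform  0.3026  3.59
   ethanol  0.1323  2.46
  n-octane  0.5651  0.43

ΣzᵢKᵢ = 1.6548; Σzᵢ/Kᵢ = 1.4523.
Both exceed 1, so a two-phase solution exists.
Material balance + equilibrium reduce to Σ zᵢ(Kᵢ−1)/(1+ψ(Kᵢ−1)) = 0.
Newton iteration, ψ⁰ = 0.52:
  ψ = 0.5200: g = -0.01404, g' = -0.8306 → ψ = 0.5031
  ψ = 0.5031: g = 0.00006, g' = -0.8374 → ψ = 0.5032
Converged at ψ = 0.5032.

two-phase, V/F = 0.5032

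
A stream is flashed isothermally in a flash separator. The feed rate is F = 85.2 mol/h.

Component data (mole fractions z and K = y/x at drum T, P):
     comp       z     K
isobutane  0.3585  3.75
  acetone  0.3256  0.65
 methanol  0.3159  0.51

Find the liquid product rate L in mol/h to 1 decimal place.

L = 32.9 mol/h

Newton iteration, ψ⁰ = 0.5:
  ψ = 0.5000: g = 0.07195, g' = -0.6723 → ψ = 0.6070
  ψ = 0.6070: g = 0.00431, g' = -0.5985 → ψ = 0.6142
Converged at ψ = 0.6142.
Then V = ψ·F = 0.6142·85.2 = 52.3 mol/h and L = F − V = 32.9 mol/h.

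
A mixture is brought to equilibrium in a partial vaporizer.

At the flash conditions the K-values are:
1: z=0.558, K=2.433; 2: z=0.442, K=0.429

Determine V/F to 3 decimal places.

Material balance + equilibrium reduce to Σ zᵢ(Kᵢ−1)/(1+V/F(Kᵢ−1)) = 0.
Check two-phase: ΣzᵢKᵢ = 1.547 > 1 and Σzᵢ/Kᵢ = 1.260 > 1, so g(0) = 0.547 > 0 and g(1) = -0.260 < 0.
Binary case is linear: z₁(K₁−1)(1+V/F(K₂−1)) + z₂(K₂−1)(1+V/F(K₁−1)) = 0
⇒ V/F = [z₁(K₁−1)+z₂(K₂−1)] / [−(K₁−1)(K₂−1)] = 0.5472/0.8182 = 0.669

V/F = 0.669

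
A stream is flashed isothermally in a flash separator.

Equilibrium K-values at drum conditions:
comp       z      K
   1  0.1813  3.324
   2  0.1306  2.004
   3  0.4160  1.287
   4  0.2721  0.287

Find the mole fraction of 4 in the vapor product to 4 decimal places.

y_4 = 0.1418

Iterate (Newton) starting at V/F = 0.34:
  V/F = 0.3400: g = 0.18581, g' = -0.6482 → V/F = 0.6267
  V/F = 0.6267: g = 0.00250, g' = -0.6885 → V/F = 0.6303
Converged at V/F = 0.6303.
Compositions from xᵢ = zᵢ/(1+V/F(Kᵢ−1)), yᵢ = Kᵢxᵢ:
  1: x = 0.0736, y = 0.2445
  2: x = 0.0800, y = 0.1603
  3: x = 0.3523, y = 0.4534
  4: x = 0.4942, y = 0.1418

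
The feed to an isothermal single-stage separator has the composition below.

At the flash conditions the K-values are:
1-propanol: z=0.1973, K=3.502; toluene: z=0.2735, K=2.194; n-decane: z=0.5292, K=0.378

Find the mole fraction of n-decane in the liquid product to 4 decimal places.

Newton–Raphson from V/F = 0.38:
  V/F = 0.3800: g = 0.04665, g' = -0.8602 → V/F = 0.4342
  V/F = 0.4342: g = 0.00069, g' = -0.8371 → V/F = 0.4351
Converged at V/F = 0.4351.
Compositions from xᵢ = zᵢ/(1+V/F(Kᵢ−1)), yᵢ = Kᵢxᵢ:
  1-propanol: x = 0.0945, y = 0.3308
  toluene: x = 0.1800, y = 0.3949
  n-decane: x = 0.7255, y = 0.2743

x_n-decane = 0.7255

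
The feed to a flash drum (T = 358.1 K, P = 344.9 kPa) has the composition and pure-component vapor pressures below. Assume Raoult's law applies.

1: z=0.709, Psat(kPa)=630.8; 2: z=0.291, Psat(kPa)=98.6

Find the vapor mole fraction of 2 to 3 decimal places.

y_2 = 0.154

Raoult's law: Kᵢ = Pᵢˢᵃᵗ/P = Pᵢˢᵃᵗ/344.9.
  K_1 = 630.8/344.9 = 1.82894, K_2 = 98.6/344.9 = 0.28588
Binary case is linear: z₁(K₁−1)(1+ψ(K₂−1)) + z₂(K₂−1)(1+ψ(K₁−1)) = 0
⇒ ψ = [z₁(K₁−1)+z₂(K₂−1)] / [−(K₁−1)(K₂−1)] = 0.3799/0.5920 = 0.642
Compositions from xᵢ = zᵢ/(1+ψ(Kᵢ−1)), yᵢ = Kᵢxᵢ:
  1: x = 0.463, y = 0.846
  2: x = 0.537, y = 0.154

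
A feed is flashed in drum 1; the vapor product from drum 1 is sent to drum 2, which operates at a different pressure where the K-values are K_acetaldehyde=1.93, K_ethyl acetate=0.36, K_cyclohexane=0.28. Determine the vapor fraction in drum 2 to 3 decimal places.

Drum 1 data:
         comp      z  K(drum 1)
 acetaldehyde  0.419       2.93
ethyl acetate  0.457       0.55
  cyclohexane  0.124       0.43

Drum 1:
Rachford–Rice: g(ψ₁) = Σ zᵢ(Kᵢ−1)/(1+ψ₁(Kᵢ−1)) = 0.
g(0) = ΣzᵢKᵢ − 1 = 0.532 and g(1) = 1 − Σzᵢ/Kᵢ = -0.262, so a root lies in (0, 1).
Newton iteration, ψ₁⁰ = 0.5:
  ψ₁ = 0.500: g = 0.0473, g' = -0.637 → ψ₁ = 0.574
  ψ₁ = 0.574: g = 0.0012, g' = -0.608 → ψ₁ = 0.576
Converged at ψ₁ = 0.576.
Drum-1 compositions:
  acetaldehyde: x = 0.198, y = 0.581
  ethyl acetate: x = 0.617, y = 0.339
  cyclohexane: x = 0.185, y = 0.079
Drum-2 feed = drum-1 vapor: z₂ = (0.5813, 0.3393, 0.0794).
Drum 2:
Material balance + equilibrium reduce to Σ zᵢ(Kᵢ−1)/(1+ψ₂(Kᵢ−1)) = 0.
Feasibility: ΣzᵢKᵢ = 1.266, Σzᵢ/Kᵢ = 1.527 — both > 1, two phases present.
Newton iteration, ψ₂⁰ = 0.41:
  ψ₂ = 0.410: g = 0.0158, g' = -0.602 → ψ₂ = 0.436
Converged at ψ₂ = 0.436.
  acetaldehyde: x = 0.414, y = 0.798
  ethyl acetate: x = 0.471, y = 0.169
  cyclohexane: x = 0.116, y = 0.032

V/F (drum 2) = 0.436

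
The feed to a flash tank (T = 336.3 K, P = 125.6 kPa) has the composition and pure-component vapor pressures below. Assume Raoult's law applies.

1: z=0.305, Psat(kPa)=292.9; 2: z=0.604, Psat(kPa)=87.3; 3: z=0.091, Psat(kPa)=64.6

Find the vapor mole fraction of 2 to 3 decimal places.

Raoult's law: Kᵢ = Pᵢˢᵃᵗ/P = Pᵢˢᵃᵗ/125.6.
  K_1 = 292.9/125.6 = 2.33201, K_2 = 87.3/125.6 = 0.69506, K_3 = 64.6/125.6 = 0.51433
Rachford–Rice: g(V/F) = Σ zᵢ(Kᵢ−1)/(1+V/F(Kᵢ−1)) = 0.
Check two-phase: ΣzᵢKᵢ = 1.178 > 1 and Σzᵢ/Kᵢ = 1.177 > 1, so g(0) = 0.178 > 0 and g(1) = -0.177 < 0.
Iterate (Newton) starting at V/F = 0.5:
  V/F = 0.500: g = -0.0318, g' = -0.311 → V/F = 0.398
  V/F = 0.398: g = 0.0013, g' = -0.337 → V/F = 0.401
Converged at V/F = 0.401.
Compositions from xᵢ = zᵢ/(1+V/F(Kᵢ−1)), yᵢ = Kᵢxᵢ:
  1: x = 0.199, y = 0.464
  2: x = 0.688, y = 0.478
  3: x = 0.113, y = 0.058

y_2 = 0.478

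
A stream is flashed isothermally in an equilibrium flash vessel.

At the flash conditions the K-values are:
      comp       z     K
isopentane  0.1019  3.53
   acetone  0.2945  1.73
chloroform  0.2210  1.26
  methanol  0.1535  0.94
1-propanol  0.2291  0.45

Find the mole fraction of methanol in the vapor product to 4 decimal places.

y_methanol = 0.1524

Iterate (Newton) starting at V/F = 0.55:
  V/F = 0.5500: g = 0.12129, g' = -0.3484 → V/F = 0.8981
  V/F = 0.8981: g = -0.00352, g' = -0.3992 → V/F = 0.8893
Converged at V/F = 0.8893.
Compositions from xᵢ = zᵢ/(1+V/F(Kᵢ−1)), yᵢ = Kᵢxᵢ:
  isopentane: x = 0.0314, y = 0.1107
  acetone: x = 0.1786, y = 0.3089
  chloroform: x = 0.1795, y = 0.2262
  methanol: x = 0.1622, y = 0.1524
  1-propanol: x = 0.4484, y = 0.2018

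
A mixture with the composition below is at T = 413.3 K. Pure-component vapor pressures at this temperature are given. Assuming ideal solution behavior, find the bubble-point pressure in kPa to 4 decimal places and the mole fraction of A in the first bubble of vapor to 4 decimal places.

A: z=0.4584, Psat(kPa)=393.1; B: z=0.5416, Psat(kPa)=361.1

Pbub = 375.7688 kPa, y_A = 0.4795

At the bubble point ψ → 0, so ΣzᵢKᵢ = 1 with Kᵢ = Pᵢˢᵃᵗ/P ⇒ P = ΣzᵢPᵢˢᵃᵗ.
P = 0.4584·393.1 + 0.5416·361.1 = 375.7688 kPa
yᵢ = zᵢPᵢˢᵃᵗ/P ⇒ y_A = 0.4584·393.1/375.7688 = 0.4795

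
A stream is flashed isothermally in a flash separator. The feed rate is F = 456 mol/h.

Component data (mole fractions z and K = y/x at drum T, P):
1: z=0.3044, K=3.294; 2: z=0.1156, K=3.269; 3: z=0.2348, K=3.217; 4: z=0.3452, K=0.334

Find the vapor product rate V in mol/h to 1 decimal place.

V = 378.7 mol/h

Material balance + equilibrium reduce to Σ zᵢ(Kᵢ−1)/(1+V/F(Kᵢ−1)) = 0.
Feasibility: ΣzᵢKᵢ = 2.2512, Σzᵢ/Kᵢ = 1.2343 — both > 1, two phases present.
Newton–Raphson from V/F = 0.5:
  V/F = 0.5000: g = 0.35033, g' = -1.0819 → V/F = 0.8238
  V/F = 0.8238: g = 0.00786, g' = -1.1602 → V/F = 0.8306
  V/F = 0.8306: g = -0.00004, g' = -1.1711 → V/F = 0.8305
Converged at V/F = 0.8305.
Then V = V/F·F = 0.8305·456 = 378.7 mol/h and L = F − V = 77.3 mol/h.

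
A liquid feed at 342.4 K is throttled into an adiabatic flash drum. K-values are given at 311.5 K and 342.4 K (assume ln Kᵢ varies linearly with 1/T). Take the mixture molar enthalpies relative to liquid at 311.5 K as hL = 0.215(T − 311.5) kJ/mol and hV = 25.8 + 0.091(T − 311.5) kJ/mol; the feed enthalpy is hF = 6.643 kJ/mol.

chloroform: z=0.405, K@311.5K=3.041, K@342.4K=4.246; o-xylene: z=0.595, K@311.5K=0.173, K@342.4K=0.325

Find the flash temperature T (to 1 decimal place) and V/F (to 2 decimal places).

T = 315.6 K, V/F = 0.23

Adiabatic flash: solve Rachford–Rice at each trial T, then check hF = ψ·hV(T) + (1−ψ)·hL(T).
  T = 311.5 K: K = (3.041, 0.173), RR gives ψ = 0.198, H_out = 5.114 kJ/mol
  T = 342.4 K: K = (4.246, 0.325), RR gives ψ = 0.417, H_out = 15.798 kJ/mol
  T = 326.9 K: K = (3.620, 0.240), RR gives ψ = 0.306, H_out = 10.623 kJ/mol
  T = 319.2 K: K = (3.325, 0.205), RR gives ψ = 0.253, H_out = 7.950 kJ/mol
  T = 315.4 K: K = (3.183, 0.189), RR gives ψ = 0.227, H_out = 6.576 kJ/mol
  T = 317.3 K: K = (3.254, 0.197), RR gives ψ = 0.240, H_out = 7.268 kJ/mol
Linear interpolation between T = 315.4 (H_out = 6.576) and T = 317.3 (H_out = 7.268) on hF = 6.643 gives T ≈ 315.6 K, at which ψ = 0.23.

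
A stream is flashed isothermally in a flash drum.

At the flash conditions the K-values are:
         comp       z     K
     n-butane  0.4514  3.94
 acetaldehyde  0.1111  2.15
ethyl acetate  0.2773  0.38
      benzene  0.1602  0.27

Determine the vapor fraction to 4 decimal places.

ψ = 0.6665

Let ψ = V/F and solve Σ zᵢ(Kᵢ−1)/(1+ψ(Kᵢ−1)) = 0.
g(0) = ΣzᵢKᵢ − 1 = 1.1660 and g(1) = 1 − Σzᵢ/Kᵢ = -0.4893, so a root lies in (0, 1).
Newton iteration, ψ⁰ = 0.5:
  ψ = 0.5000: g = 0.18508, g' = -1.1344 → ψ = 0.6632
  ψ = 0.6632: g = 0.00375, g' = -1.1239 → ψ = 0.6665
Converged at ψ = 0.6665.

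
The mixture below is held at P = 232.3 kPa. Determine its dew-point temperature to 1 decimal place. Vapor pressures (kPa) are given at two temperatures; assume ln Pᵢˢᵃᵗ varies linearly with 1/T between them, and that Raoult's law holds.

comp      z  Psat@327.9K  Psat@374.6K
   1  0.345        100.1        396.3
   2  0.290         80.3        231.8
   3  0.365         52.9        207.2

T = 370.3 K

Dew-point temperature: Σzᵢ·P/Pᵢˢᵃᵗ(T) = 1. Interpolate ln Pᵢˢᵃᵗ = aᵢ + bᵢ/T.
  T = 327.9 K: ΣzᵢP/Pᵢˢᵃᵗ = 3.2424
  T = 374.6 K: ΣzᵢP/Pᵢˢᵃᵗ = 0.9021
  T = 351.2 K: ΣzᵢP/Pᵢˢᵃᵗ = 1.6373
  T = 362.9 K: ΣzᵢP/Pᵢˢᵃᵗ = 1.2030
  T = 368.8 K: ΣzᵢP/Pᵢˢᵃᵗ = 1.0379
  T = 371.7 K: ΣzᵢP/Pᵢˢᵃᵗ = 0.9671
  T = 370.2 K: ΣzᵢP/Pᵢˢᵃᵗ = 1.0029
Interpolating between 370.2 K and 371.7 K gives T ≈ 370.3 K.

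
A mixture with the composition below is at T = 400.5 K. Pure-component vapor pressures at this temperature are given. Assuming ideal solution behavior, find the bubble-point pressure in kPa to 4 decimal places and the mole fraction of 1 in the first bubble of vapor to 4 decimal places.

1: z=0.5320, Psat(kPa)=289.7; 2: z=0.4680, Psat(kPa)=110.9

At the bubble point ψ → 0, so ΣzᵢKᵢ = 1 with Kᵢ = Pᵢˢᵃᵗ/P ⇒ P = ΣzᵢPᵢˢᵃᵗ.
P = 0.5320·289.7 + 0.4680·110.9 = 206.0216 kPa
yᵢ = zᵢPᵢˢᵃᵗ/P ⇒ y_1 = 0.5320·289.7/206.0216 = 0.7481

Pbub = 206.0216 kPa, y_1 = 0.7481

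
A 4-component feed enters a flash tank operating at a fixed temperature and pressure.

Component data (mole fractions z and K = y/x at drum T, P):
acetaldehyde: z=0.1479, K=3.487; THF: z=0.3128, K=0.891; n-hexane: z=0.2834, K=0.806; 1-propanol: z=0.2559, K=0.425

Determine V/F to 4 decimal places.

Rachford–Rice: g(V/F) = Σ zᵢ(Kᵢ−1)/(1+V/F(Kᵢ−1)) = 0.
Check two-phase: ΣzᵢKᵢ = 1.1316 > 1 and Σzᵢ/Kᵢ = 1.3472 > 1, so g(0) = 0.1316 > 0 and g(1) = -0.3472 < 0.
Newton iteration, V/F⁰ = 0.5:
  V/F = 0.5000: g = -0.13951, g' = -0.3656 → V/F = 0.1185
  V/F = 0.1185: g = 0.03541, g' = -0.6582 → V/F = 0.1723
  V/F = 0.1723: g = 0.00256, g' = -0.5679 → V/F = 0.1768
Converged at V/F = 0.1768.

V/F = 0.1768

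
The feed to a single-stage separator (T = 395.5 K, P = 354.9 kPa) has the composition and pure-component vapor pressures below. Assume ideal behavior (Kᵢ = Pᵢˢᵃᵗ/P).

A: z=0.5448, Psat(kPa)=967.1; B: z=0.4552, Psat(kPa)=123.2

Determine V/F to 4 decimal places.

V/F = 0.5706

Raoult's law: Kᵢ = Pᵢˢᵃᵗ/P = Pᵢˢᵃᵗ/354.9.
  K_A = 967.1/354.9 = 2.724993, K_B = 123.2/354.9 = 0.347140
Iterate (Newton) starting at V/F = 0.5:
  V/F = 0.5000: g = 0.06337, g' = -0.8950 → V/F = 0.5708
  V/F = 0.5708: g = -0.00019, g' = -0.9046 → V/F = 0.5706
Converged at V/F = 0.5706.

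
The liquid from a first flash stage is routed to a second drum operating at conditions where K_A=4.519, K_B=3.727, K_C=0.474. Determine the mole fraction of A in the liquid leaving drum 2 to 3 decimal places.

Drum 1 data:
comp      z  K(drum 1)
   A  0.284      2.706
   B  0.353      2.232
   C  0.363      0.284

x_A (drum 2) = 0.055

Drum 1:
Let ψ₁ = V/F and solve Σ zᵢ(Kᵢ−1)/(1+ψ₁(Kᵢ−1)) = 0.
Feasibility: ΣzᵢKᵢ = 1.659, Σzᵢ/Kᵢ = 1.541 — both > 1, two phases present.
Newton iteration, ψ₁⁰ = 0.56:
  ψ₁ = 0.560: g = 0.0713, g' = -0.922 → ψ₁ = 0.637
  ψ₁ = 0.637: g = -0.0022, g' = -0.987 → ψ₁ = 0.635
Converged at ψ₁ = 0.635.
Drum-1 compositions:
  A: x = 0.136, y = 0.369
  B: x = 0.198, y = 0.442
  C: x = 0.666, y = 0.189
Drum-2 feed = drum-1 liquid: z₂ = (0.1363, 0.1981, 0.6656).
Drum 2:
Material balance + equilibrium reduce to Σ zᵢ(Kᵢ−1)/(1+ψ₂(Kᵢ−1)) = 0.
g(0) = ΣzᵢKᵢ − 1 = 0.670 and g(1) = 1 − Σzᵢ/Kᵢ = -0.488, so a root lies in (0, 1).
Iterate (Newton) starting at ψ₂ = 0.5:
  ψ₂ = 0.500: g = -0.0727, g' = -0.824 → ψ₂ = 0.412
  ψ₂ = 0.412: g = 0.0033, g' = -0.908 → ψ₂ = 0.416
Converged at ψ₂ = 0.416.
  A: x = 0.055, y = 0.250
  B: x = 0.093, y = 0.346
  C: x = 0.852, y = 0.404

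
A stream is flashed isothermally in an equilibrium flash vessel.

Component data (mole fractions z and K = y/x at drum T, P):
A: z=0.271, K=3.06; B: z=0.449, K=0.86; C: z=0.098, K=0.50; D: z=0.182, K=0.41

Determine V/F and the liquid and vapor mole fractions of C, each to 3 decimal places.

V/F = 0.478, x_C = 0.129, y_C = 0.064

Newton iteration, V/F⁰ = 0.53:
  V/F = 0.530: g = -0.0239, g' = -0.453 → V/F = 0.477
  V/F = 0.477: g = 0.0004, g' = -0.468 → V/F = 0.478
Converged at V/F = 0.478.
Compositions from xᵢ = zᵢ/(1+V/F(Kᵢ−1)), yᵢ = Kᵢxᵢ:
  A: x = 0.137, y = 0.418
  B: x = 0.481, y = 0.414
  C: x = 0.129, y = 0.064
  D: x = 0.253, y = 0.104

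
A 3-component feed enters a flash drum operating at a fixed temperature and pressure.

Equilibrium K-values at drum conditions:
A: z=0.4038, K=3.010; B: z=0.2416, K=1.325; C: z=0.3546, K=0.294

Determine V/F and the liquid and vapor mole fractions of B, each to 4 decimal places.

V/F = 0.5992, x_B = 0.2022, y_B = 0.2679

Newton–Raphson from V/F = 0.48:
  V/F = 0.4800: g = 0.10234, g' = -0.8461 → V/F = 0.6010
  V/F = 0.6010: g = -0.00155, g' = -0.8857 → V/F = 0.5992
Converged at V/F = 0.5992.
Compositions from xᵢ = zᵢ/(1+V/F(Kᵢ−1)), yᵢ = Kᵢxᵢ:
  A: x = 0.1832, y = 0.5514
  B: x = 0.2022, y = 0.2679
  C: x = 0.6146, y = 0.1807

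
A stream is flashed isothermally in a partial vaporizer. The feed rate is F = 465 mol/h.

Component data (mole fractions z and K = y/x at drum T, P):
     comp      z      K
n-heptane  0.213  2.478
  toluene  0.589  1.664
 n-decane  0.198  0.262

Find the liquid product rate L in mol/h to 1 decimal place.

Newton–Raphson from ψ = 0.47:
  ψ = 0.470: g = 0.2601, g' = -0.566 → ψ = 0.930
  ψ = 0.930: g = -0.0913, g' = -1.277 → ψ = 0.858
  ψ = 0.858: g = -0.0108, g' = -0.998 → ψ = 0.848
  ψ = 0.848: g = -0.0002, g' = -0.967 → ψ = 0.847
Converged at ψ = 0.847.
Then V = ψ·F = 0.8474·465 = 394.0 mol/h and L = F − V = 71.0 mol/h.

L = 71.0 mol/h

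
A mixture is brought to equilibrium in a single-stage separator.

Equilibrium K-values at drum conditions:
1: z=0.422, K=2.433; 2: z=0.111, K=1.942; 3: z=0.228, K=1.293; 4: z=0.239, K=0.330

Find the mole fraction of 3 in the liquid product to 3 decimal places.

Rachford–Rice: g(β) = Σ zᵢ(Kᵢ−1)/(1+β(Kᵢ−1)) = 0.
g(0) = ΣzᵢKᵢ − 1 = 0.616 and g(1) = 1 − Σzᵢ/Kᵢ = -0.131, so a root lies in (0, 1).
Newton iteration, β⁰ = 0.5:
  β = 0.500: g = 0.2409, g' = -0.597 → β = 0.903
  β = 0.903: g = -0.0328, g' = -0.894 → β = 0.867
  β = 0.867: g = -0.0013, g' = -0.825 → β = 0.865
Converged at β = 0.865.
Compositions from xᵢ = zᵢ/(1+β(Kᵢ−1)), yᵢ = Kᵢxᵢ:
  1: x = 0.188, y = 0.458
  2: x = 0.061, y = 0.119
  3: x = 0.182, y = 0.235
  4: x = 0.569, y = 0.188

x_3 = 0.182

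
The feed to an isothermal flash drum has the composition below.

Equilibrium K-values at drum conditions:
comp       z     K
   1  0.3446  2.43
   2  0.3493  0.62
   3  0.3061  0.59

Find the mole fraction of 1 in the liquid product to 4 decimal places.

x_1 = 0.2161

Newton–Raphson from ψ = 0.39:
  ψ = 0.3900: g = 0.01113, g' = -0.4328 → ψ = 0.4157
  ψ = 0.4157: g = 0.00013, g' = -0.4231 → ψ = 0.4160
Converged at ψ = 0.4160.
Compositions from xᵢ = zᵢ/(1+ψ(Kᵢ−1)), yᵢ = Kᵢxᵢ:
  1: x = 0.2161, y = 0.5250
  2: x = 0.4149, y = 0.2572
  3: x = 0.3690, y = 0.2177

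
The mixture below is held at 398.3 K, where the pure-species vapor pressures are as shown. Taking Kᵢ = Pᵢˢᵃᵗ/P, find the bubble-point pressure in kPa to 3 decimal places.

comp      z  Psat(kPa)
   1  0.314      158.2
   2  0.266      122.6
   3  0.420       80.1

At the bubble point ψ → 0, so ΣzᵢKᵢ = 1 with Kᵢ = Pᵢˢᵃᵗ/P ⇒ P = ΣzᵢPᵢˢᵃᵗ.
P = 0.314·158.2 + 0.266·122.6 + 0.420·80.1 = 115.928 kPa

Pbub = 115.928 kPa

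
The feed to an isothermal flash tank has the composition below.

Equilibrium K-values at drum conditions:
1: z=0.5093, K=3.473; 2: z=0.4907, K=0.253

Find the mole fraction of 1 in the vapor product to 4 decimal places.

y_1 = 0.8057

Rachford–Rice: g(β) = Σ zᵢ(Kᵢ−1)/(1+β(Kᵢ−1)) = 0.
g(0) = ΣzᵢKᵢ − 1 = 0.8929 and g(1) = 1 − Σzᵢ/Kᵢ = -1.0862, so a root lies in (0, 1).
Binary case is linear: z₁(K₁−1)(1+β(K₂−1)) + z₂(K₂−1)(1+β(K₁−1)) = 0
⇒ β = [z₁(K₁−1)+z₂(K₂−1)] / [−(K₁−1)(K₂−1)] = 0.89295/1.84733 = 0.4834
Compositions from xᵢ = zᵢ/(1+β(Kᵢ−1)), yᵢ = Kᵢxᵢ:
  1: x = 0.2320, y = 0.8057
  2: x = 0.7680, y = 0.1943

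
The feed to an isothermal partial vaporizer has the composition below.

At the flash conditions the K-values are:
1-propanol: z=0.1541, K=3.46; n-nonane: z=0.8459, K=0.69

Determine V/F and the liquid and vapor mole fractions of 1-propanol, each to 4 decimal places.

Rachford–Rice: g(V/F) = Σ zᵢ(Kᵢ−1)/(1+V/F(Kᵢ−1)) = 0.
Check two-phase: ΣzᵢKᵢ = 1.1169 > 1 and Σzᵢ/Kᵢ = 1.2705 > 1, so g(0) = 0.1169 > 0 and g(1) = -0.2705 < 0.
Binary case is linear: z₁(K₁−1)(1+V/F(K₂−1)) + z₂(K₂−1)(1+V/F(K₁−1)) = 0
⇒ V/F = [z₁(K₁−1)+z₂(K₂−1)] / [−(K₁−1)(K₂−1)] = 0.11686/0.76260 = 0.1532
Compositions from xᵢ = zᵢ/(1+V/F(Kᵢ−1)), yᵢ = Kᵢxᵢ:
  1-propanol: x = 0.1119, y = 0.3872
  n-nonane: x = 0.8881, y = 0.6128

V/F = 0.1532, x_1-propanol = 0.1119, y_1-propanol = 0.3872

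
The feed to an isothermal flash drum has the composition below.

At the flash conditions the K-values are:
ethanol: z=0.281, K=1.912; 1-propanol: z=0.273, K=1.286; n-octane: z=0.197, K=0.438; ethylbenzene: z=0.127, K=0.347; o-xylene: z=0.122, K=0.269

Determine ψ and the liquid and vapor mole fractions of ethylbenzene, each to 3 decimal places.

Newton–Raphson from ψ = 0.43:
  ψ = 0.430: g = -0.1378, g' = -0.490 → ψ = 0.149
  ψ = 0.149: g = -0.0122, g' = -0.424 → ψ = 0.120
Converged at ψ = 0.120.
Compositions from xᵢ = zᵢ/(1+ψ(Kᵢ−1)), yᵢ = Kᵢxᵢ:
  ethanol: x = 0.253, y = 0.484
  1-propanol: x = 0.264, y = 0.339
  n-octane: x = 0.211, y = 0.093
  ethylbenzene: x = 0.138, y = 0.048
  o-xylene: x = 0.134, y = 0.036

ψ = 0.120, x_ethylbenzene = 0.138, y_ethylbenzene = 0.048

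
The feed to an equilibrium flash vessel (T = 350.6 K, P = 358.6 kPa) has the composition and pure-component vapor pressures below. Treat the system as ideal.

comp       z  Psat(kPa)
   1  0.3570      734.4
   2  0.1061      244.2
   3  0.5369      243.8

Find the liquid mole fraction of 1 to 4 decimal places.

Raoult's law: Kᵢ = Pᵢˢᵃᵗ/P = Pᵢˢᵃᵗ/358.6.
  K_1 = 734.4/358.6 = 2.047964, K_2 = 244.2/358.6 = 0.680982, K_3 = 243.8/358.6 = 0.679866
Let β = V/F and solve Σ zᵢ(Kᵢ−1)/(1+β(Kᵢ−1)) = 0.
Feasibility: ΣzᵢKᵢ = 1.1684, Σzᵢ/Kᵢ = 1.1198 — both > 1, two phases present.
Newton–Raphson from β = 0.47:
  β = 0.4700: g = 0.00852, g' = -0.2672 → β = 0.5019
  β = 0.5019: g = 0.00009, g' = -0.2618 → β = 0.5022
Converged at β = 0.5022.
Compositions from xᵢ = zᵢ/(1+β(Kᵢ−1)), yᵢ = Kᵢxᵢ:
  1: x = 0.2339, y = 0.4790
  2: x = 0.1263, y = 0.0860
  3: x = 0.6398, y = 0.4350

x_1 = 0.2339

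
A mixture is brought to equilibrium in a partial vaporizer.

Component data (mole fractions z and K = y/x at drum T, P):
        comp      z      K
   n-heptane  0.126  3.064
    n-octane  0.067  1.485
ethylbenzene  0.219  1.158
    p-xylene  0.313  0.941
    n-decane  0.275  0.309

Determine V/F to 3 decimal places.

V/F = 0.217

Rachford–Rice: g(V/F) = Σ zᵢ(Kᵢ−1)/(1+V/F(Kᵢ−1)) = 0.
Feasibility: ΣzᵢKᵢ = 1.119, Σzᵢ/Kᵢ = 1.498 — both > 1, two phases present.
Newton iteration, V/F⁰ = 0.5:
  V/F = 0.500: g = -0.1232, g' = -0.453 → V/F = 0.228
  V/F = 0.228: g = -0.0047, g' = -0.452 → V/F = 0.217
Converged at V/F = 0.217.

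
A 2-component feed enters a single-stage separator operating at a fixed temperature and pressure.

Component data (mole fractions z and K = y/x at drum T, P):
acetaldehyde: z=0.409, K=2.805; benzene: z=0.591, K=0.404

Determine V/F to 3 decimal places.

V/F = 0.359

Material balance + equilibrium reduce to Σ zᵢ(Kᵢ−1)/(1+V/F(Kᵢ−1)) = 0.
Check two-phase: ΣzᵢKᵢ = 1.386 > 1 and Σzᵢ/Kᵢ = 1.609 > 1, so g(0) = 0.386 > 0 and g(1) = -0.609 < 0.
Iterate (Newton) starting at V/F = 0.5:
  V/F = 0.500: g = -0.1137, g' = -0.794 → V/F = 0.357
  V/F = 0.357: g = 0.0017, g' = -0.832 → V/F = 0.359
Converged at V/F = 0.359.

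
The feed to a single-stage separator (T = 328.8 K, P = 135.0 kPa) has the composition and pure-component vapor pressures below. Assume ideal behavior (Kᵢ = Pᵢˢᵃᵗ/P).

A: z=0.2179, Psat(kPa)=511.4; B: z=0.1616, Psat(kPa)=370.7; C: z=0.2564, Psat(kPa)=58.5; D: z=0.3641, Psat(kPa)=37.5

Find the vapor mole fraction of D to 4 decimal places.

y_D = 0.1297

Raoult's law: Kᵢ = Pᵢˢᵃᵗ/P = Pᵢˢᵃᵗ/135.0.
  K_A = 511.4/135.0 = 3.788148, K_B = 370.7/135.0 = 2.745926, K_C = 58.5/135.0 = 0.433333, K_D = 37.5/135.0 = 0.277778
Let ψ = V/F and solve Σ zᵢ(Kᵢ−1)/(1+ψ(Kᵢ−1)) = 0.
Check two-phase: ΣzᵢKᵢ = 1.4814 > 1 and Σzᵢ/Kᵢ = 2.0188 > 1, so g(0) = 0.4814 > 0 and g(1) = -1.0188 < 0.
Newton–Raphson from ψ = 0.5:
  ψ = 0.5000: g = -0.20992, g' = -1.0615 → ψ = 0.3022
  ψ = 0.3022: g = 0.00267, g' = -1.1406 → ψ = 0.3046
Converged at ψ = 0.3046.
Compositions from xᵢ = zᵢ/(1+ψ(Kᵢ−1)), yᵢ = Kᵢxᵢ:
  A: x = 0.1178, y = 0.4464
  B: x = 0.1055, y = 0.2897
  C: x = 0.3099, y = 0.1343
  D: x = 0.4668, y = 0.1297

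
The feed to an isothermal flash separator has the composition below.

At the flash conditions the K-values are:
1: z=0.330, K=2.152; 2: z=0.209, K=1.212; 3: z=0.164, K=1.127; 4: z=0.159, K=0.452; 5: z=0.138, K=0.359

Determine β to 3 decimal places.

β = 0.623

Iterate (Newton) starting at β = 0.5:
  β = 0.500: g = 0.0507, g' = -0.400 → β = 0.627
  β = 0.627: g = -0.0014, g' = -0.426 → β = 0.623
Converged at β = 0.623.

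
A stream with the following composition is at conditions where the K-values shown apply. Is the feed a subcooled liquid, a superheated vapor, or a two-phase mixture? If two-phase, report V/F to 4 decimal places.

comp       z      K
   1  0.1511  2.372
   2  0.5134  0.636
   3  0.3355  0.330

subcooled liquid

ΣzᵢKᵢ = 0.7956; Σzᵢ/Kᵢ = 1.8876.
Since ΣzᵢKᵢ < 1 the mixture is below its bubble point — single liquid phase.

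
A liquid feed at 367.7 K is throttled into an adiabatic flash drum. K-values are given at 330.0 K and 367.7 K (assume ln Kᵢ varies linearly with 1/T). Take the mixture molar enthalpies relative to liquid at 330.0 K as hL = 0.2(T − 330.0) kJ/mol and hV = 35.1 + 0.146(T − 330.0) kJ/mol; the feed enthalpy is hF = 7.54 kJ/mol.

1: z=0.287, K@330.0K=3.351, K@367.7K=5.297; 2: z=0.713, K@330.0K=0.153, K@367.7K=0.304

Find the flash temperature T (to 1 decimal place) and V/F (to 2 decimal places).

T = 345.3 K, V/F = 0.13

Adiabatic flash: solve Rachford–Rice at each trial T, then check hF = ψ·hV(T) + (1−ψ)·hL(T).
  T = 330.0 K: K = (3.351, 0.153), RR gives ψ = 0.036, H_out = 1.248 kJ/mol
  T = 367.7 K: K = (5.297, 0.304), RR gives ψ = 0.246, H_out = 15.688 kJ/mol
  T = 348.9 K: K = (4.268, 0.220), RR gives ψ = 0.150, H_out = 8.883 kJ/mol
  T = 339.4 K: K = (3.792, 0.184), RR gives ψ = 0.096, H_out = 5.216 kJ/mol
  T = 344.1 K: K = (4.024, 0.201), RR gives ψ = 0.124, H_out = 7.063 kJ/mol
  T = 346.5 K: K = (4.145, 0.210), RR gives ψ = 0.137, H_out = 7.980 kJ/mol
Linear interpolation between T = 344.1 (H_out = 7.063) and T = 346.5 (H_out = 7.980) on hF = 7.54 gives T ≈ 345.3 K, at which ψ = 0.13.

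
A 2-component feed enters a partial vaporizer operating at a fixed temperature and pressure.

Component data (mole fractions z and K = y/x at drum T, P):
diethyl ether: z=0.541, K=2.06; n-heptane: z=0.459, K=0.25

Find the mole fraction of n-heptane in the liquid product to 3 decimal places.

x_n-heptane = 0.586

Let β = V/F and solve Σ zᵢ(Kᵢ−1)/(1+β(Kᵢ−1)) = 0.
Feasibility: ΣzᵢKᵢ = 1.229, Σzᵢ/Kᵢ = 2.099 — both > 1, two phases present.
Binary case is linear: z₁(K₁−1)(1+β(K₂−1)) + z₂(K₂−1)(1+β(K₁−1)) = 0
⇒ β = [z₁(K₁−1)+z₂(K₂−1)] / [−(K₁−1)(K₂−1)] = 0.2292/0.7950 = 0.288
Compositions from xᵢ = zᵢ/(1+β(Kᵢ−1)), yᵢ = Kᵢxᵢ:
  diethyl ether: x = 0.414, y = 0.854
  n-heptane: x = 0.586, y = 0.146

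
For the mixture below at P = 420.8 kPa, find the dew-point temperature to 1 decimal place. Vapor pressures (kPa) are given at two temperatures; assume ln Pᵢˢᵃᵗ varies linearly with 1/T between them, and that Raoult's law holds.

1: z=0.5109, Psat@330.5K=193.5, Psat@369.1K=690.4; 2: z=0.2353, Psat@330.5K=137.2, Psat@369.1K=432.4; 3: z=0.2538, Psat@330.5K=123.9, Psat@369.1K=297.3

Dew-point temperature: Σzᵢ·P/Pᵢˢᵃᵗ(T) = 1. Interpolate ln Pᵢˢᵃᵗ = aᵢ + bᵢ/T.
  T = 330.5 K: ΣzᵢP/Pᵢˢᵃᵗ = 2.6947
  T = 369.1 K: ΣzᵢP/Pᵢˢᵃᵗ = 0.8996
  T = 349.8 K: ΣzᵢP/Pᵢˢᵃᵗ = 1.5049
  T = 359.5 K: ΣzᵢP/Pᵢˢᵃᵗ = 1.1530
  T = 364.3 K: ΣzᵢP/Pᵢˢᵃᵗ = 1.0166
  T = 366.7 K: ΣzᵢP/Pᵢˢᵃᵗ = 0.9559
  T = 365.5 K: ΣzᵢP/Pᵢˢᵃᵗ = 0.9857
Interpolating between 364.3 K and 365.5 K gives T ≈ 364.9 K.

T = 364.9 K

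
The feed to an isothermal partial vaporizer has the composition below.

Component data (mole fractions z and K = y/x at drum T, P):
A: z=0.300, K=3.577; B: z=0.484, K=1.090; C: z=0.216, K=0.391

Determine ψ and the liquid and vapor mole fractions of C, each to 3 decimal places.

Newton–Raphson from ψ = 0.5:
  ψ = 0.500: g = 0.1904, g' = -0.550 → ψ = 0.846
  ψ = 0.846: g = 0.0120, g' = -0.541 → ψ = 0.869
  ψ = 0.869: g = -0.0001, g' = -0.554 → ψ = 0.868
Converged at ψ = 0.868.
Compositions from xᵢ = zᵢ/(1+ψ(Kᵢ−1)), yᵢ = Kᵢxᵢ:
  A: x = 0.093, y = 0.331
  B: x = 0.449, y = 0.489
  C: x = 0.458, y = 0.179

ψ = 0.868, x_C = 0.458, y_C = 0.179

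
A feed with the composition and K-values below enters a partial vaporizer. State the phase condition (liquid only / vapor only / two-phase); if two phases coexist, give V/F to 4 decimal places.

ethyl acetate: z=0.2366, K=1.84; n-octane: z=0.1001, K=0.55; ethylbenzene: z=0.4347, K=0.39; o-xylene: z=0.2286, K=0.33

ΣzᵢKᵢ = 0.7354; Σzᵢ/Kᵢ = 2.1179.
Since ΣzᵢKᵢ < 1 the mixture is below its bubble point — single liquid phase.

liquid only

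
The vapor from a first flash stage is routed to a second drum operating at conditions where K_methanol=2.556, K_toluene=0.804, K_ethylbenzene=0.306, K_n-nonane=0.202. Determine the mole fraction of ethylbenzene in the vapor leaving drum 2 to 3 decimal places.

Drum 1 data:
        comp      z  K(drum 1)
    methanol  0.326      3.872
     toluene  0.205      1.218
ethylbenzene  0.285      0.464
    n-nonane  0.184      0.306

Drum 1:
Newton iteration, ψ₁⁰ = 0.56:
  ψ₁ = 0.560: g = -0.0284, g' = -0.807 → ψ₁ = 0.525
Converged at ψ₁ = 0.525.
Drum-1 compositions:
  methanol: x = 0.130, y = 0.503
  toluene: x = 0.184, y = 0.224
  ethylbenzene: x = 0.397, y = 0.184
  n-nonane: x = 0.289, y = 0.089
Drum-2 feed = drum-1 vapor: z₂ = (0.5034, 0.2240, 0.1840, 0.0886).
Drum 2:
Let ψ₂ = V/F and solve Σ zᵢ(Kᵢ−1)/(1+ψ₂(Kᵢ−1)) = 0.
Check two-phase: ΣzᵢKᵢ = 1.541 > 1 and Σzᵢ/Kᵢ = 1.515 > 1, so g(0) = 0.541 > 0 and g(1) = -0.515 < 0.
Iterate (Newton) starting at ψ₂ = 0.37:
  ψ₂ = 0.370: g = 0.1776, g' = -0.775 → ψ₂ = 0.599
  ψ₂ = 0.599: g = 0.0015, g' = -0.804 → ψ₂ = 0.601
Converged at ψ₂ = 0.601.
  methanol: x = 0.260, y = 0.665
  toluene: x = 0.254, y = 0.204
  ethylbenzene: x = 0.316, y = 0.097
  n-nonane: x = 0.170, y = 0.034

y_ethylbenzene (drum 2) = 0.097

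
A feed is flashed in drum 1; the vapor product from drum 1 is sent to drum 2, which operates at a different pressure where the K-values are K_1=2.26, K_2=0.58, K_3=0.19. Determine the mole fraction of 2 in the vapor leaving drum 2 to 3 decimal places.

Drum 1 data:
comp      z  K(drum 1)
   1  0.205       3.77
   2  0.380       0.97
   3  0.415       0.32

y_2 (drum 2) = 0.263

Drum 1:
Rachford–Rice: g(ψ₁) = Σ zᵢ(Kᵢ−1)/(1+ψ₁(Kᵢ−1)) = 0.
Check two-phase: ΣzᵢKᵢ = 1.274 > 1 and Σzᵢ/Kᵢ = 1.743 > 1, so g(0) = 0.274 > 0 and g(1) = -0.743 < 0.
Newton iteration, ψ₁⁰ = 0.36:
  ψ₁ = 0.360: g = -0.1009, g' = -0.731 → ψ₁ = 0.222
  ψ₁ = 0.222: g = 0.0077, g' = -0.870 → ψ₁ = 0.231
Converged at ψ₁ = 0.231.
Drum-1 compositions:
  1: x = 0.125, y = 0.471
  2: x = 0.383, y = 0.371
  3: x = 0.492, y = 0.158
Drum-2 feed = drum-1 vapor: z₂ = (0.4713, 0.3712, 0.1575).
Drum 2:
Material balance + equilibrium reduce to Σ zᵢ(Kᵢ−1)/(1+ψ₂(Kᵢ−1)) = 0.
g(0) = ΣzᵢKᵢ − 1 = 0.310 and g(1) = 1 − Σzᵢ/Kᵢ = -0.678, so a root lies in (0, 1).
Newton–Raphson from ψ₂ = 0.36:
  ψ₂ = 0.360: g = 0.0447, g' = -0.651 → ψ₂ = 0.429
Converged at ψ₂ = 0.429.
  1: x = 0.306, y = 0.692
  2: x = 0.453, y = 0.263
  3: x = 0.241, y = 0.046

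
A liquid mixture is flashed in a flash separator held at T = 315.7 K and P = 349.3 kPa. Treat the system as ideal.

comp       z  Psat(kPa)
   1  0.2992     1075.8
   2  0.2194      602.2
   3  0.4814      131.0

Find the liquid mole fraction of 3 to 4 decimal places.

Raoult's law: Kᵢ = Pᵢˢᵃᵗ/P = Pᵢˢᵃᵗ/349.3.
  K_1 = 1075.8/349.3 = 3.079874, K_2 = 602.2/349.3 = 1.724019, K_3 = 131.0/349.3 = 0.375036
Material balance + equilibrium reduce to Σ zᵢ(Kᵢ−1)/(1+ψ(Kᵢ−1)) = 0.
g(0) = ΣzᵢKᵢ − 1 = 0.4803 and g(1) = 1 − Σzᵢ/Kᵢ = -0.5080, so a root lies in (0, 1).
Newton–Raphson from ψ = 0.35:
  ψ = 0.3500: g = 0.10178, g' = -0.8147 → ψ = 0.4749
  ψ = 0.4749: g = 0.00342, g' = -0.7715 → ψ = 0.4794
Converged at ψ = 0.4794.
Compositions from xᵢ = zᵢ/(1+ψ(Kᵢ−1)), yᵢ = Kᵢxᵢ:
  1: x = 0.1498, y = 0.4614
  2: x = 0.1629, y = 0.2808
  3: x = 0.6873, y = 0.2578

x_3 = 0.6873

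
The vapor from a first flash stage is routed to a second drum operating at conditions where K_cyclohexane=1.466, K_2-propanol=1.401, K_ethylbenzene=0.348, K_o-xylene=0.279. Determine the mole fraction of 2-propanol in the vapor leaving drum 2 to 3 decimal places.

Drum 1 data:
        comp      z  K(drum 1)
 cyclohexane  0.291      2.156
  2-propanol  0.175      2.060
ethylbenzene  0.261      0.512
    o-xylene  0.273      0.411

Drum 1:
Rachford–Rice: g(ψ₁) = Σ zᵢ(Kᵢ−1)/(1+ψ₁(Kᵢ−1)) = 0.
g(0) = ΣzᵢKᵢ − 1 = 0.234 and g(1) = 1 − Σzᵢ/Kᵢ = -0.394, so a root lies in (0, 1).
Newton–Raphson from ψ₁ = 0.5:
  ψ₁ = 0.500: g = -0.0620, g' = -0.539 → ψ₁ = 0.385
Converged at ψ₁ = 0.385.
Drum-1 compositions:
  cyclohexane: x = 0.201, y = 0.434
  2-propanol: x = 0.124, y = 0.256
  ethylbenzene: x = 0.321, y = 0.164
  o-xylene: x = 0.353, y = 0.145
Drum-2 feed = drum-1 vapor: z₂ = (0.4343, 0.2561, 0.1645, 0.1451).
Drum 2:
Newton–Raphson from ψ₂ = 0.5:
  ψ₂ = 0.500: g = -0.0730, g' = -0.429 → ψ₂ = 0.330
  ψ₂ = 0.330: g = -0.0077, g' = -0.346 → ψ₂ = 0.308
  ψ₂ = 0.308: g = -0.0001, g' = -0.339 → ψ₂ = 0.307
Converged at ψ₂ = 0.307.
  cyclohexane: x = 0.380, y = 0.557
  2-propanol: x = 0.228, y = 0.319
  ethylbenzene: x = 0.206, y = 0.072
  o-xylene: x = 0.186, y = 0.052

y_2-propanol (drum 2) = 0.319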